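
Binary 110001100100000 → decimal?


Positional values:
Bit 5: 1 × 2^5 = 32
Bit 8: 1 × 2^8 = 256
Bit 9: 1 × 2^9 = 512
Bit 13: 1 × 2^13 = 8192
Bit 14: 1 × 2^14 = 16384
Sum = 32 + 256 + 512 + 8192 + 16384
= 25376


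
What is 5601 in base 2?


Divide by 2 repeatedly:
5601 ÷ 2 = 2800 remainder 1
2800 ÷ 2 = 1400 remainder 0
1400 ÷ 2 = 700 remainder 0
700 ÷ 2 = 350 remainder 0
350 ÷ 2 = 175 remainder 0
175 ÷ 2 = 87 remainder 1
87 ÷ 2 = 43 remainder 1
43 ÷ 2 = 21 remainder 1
21 ÷ 2 = 10 remainder 1
10 ÷ 2 = 5 remainder 0
5 ÷ 2 = 2 remainder 1
2 ÷ 2 = 1 remainder 0
1 ÷ 2 = 0 remainder 1
Reading remainders bottom-up:
= 1010111100001


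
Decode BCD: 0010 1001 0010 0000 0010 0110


Each 4-bit group → digit:
  0010 → 2
  1001 → 9
  0010 → 2
  0000 → 0
  0010 → 2
  0110 → 6
= 292026


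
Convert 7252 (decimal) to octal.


Divide by 8 repeatedly:
7252 ÷ 8 = 906 remainder 4
906 ÷ 8 = 113 remainder 2
113 ÷ 8 = 14 remainder 1
14 ÷ 8 = 1 remainder 6
1 ÷ 8 = 0 remainder 1
Reading remainders bottom-up:
= 0o16124


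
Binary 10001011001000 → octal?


Group into 3-bit groups: 010001011001000
  010 = 2
  001 = 1
  011 = 3
  001 = 1
  000 = 0
= 0o21310


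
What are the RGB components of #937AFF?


Hex: #937AFF
R = 93₁₆ = 147
G = 7A₁₆ = 122
B = FF₁₆ = 255
= RGB(147, 122, 255)


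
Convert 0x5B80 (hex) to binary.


Each hex digit → 4 binary bits:
  5 = 0101
  B = 1011
  8 = 1000
  0 = 0000
Concatenate: 0101 1011 1000 0000
= 0101101110000000


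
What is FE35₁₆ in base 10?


Positional values:
Position 0: 5 × 16^0 = 5 × 1 = 5
Position 1: 3 × 16^1 = 3 × 16 = 48
Position 2: E × 16^2 = 14 × 256 = 3584
Position 3: F × 16^3 = 15 × 4096 = 61440
Sum = 5 + 48 + 3584 + 61440
= 65077


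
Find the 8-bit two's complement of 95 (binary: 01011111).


Original: 01011111
Step 1 - Invert all bits: 10100000
Step 2 - Add 1: 10100000 + 1
= 10100001 (represents -95)


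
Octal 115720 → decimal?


Positional values:
Position 0: 0 × 8^0 = 0
Position 1: 2 × 8^1 = 16
Position 2: 7 × 8^2 = 448
Position 3: 5 × 8^3 = 2560
Position 4: 1 × 8^4 = 4096
Position 5: 1 × 8^5 = 32768
Sum = 0 + 16 + 448 + 2560 + 4096 + 32768
= 39888


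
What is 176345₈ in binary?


Each octal digit → 3 binary bits:
  1 = 001
  7 = 111
  6 = 110
  3 = 011
  4 = 100
  5 = 101
Concatenate: 001 111 110 011 100 101
= 001111110011100101


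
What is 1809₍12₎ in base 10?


Positional values (base 12):
  9 × 12^0 = 9 × 1 = 9
  0 × 12^1 = 0 × 12 = 0
  8 × 12^2 = 8 × 144 = 1152
  1 × 12^3 = 1 × 1728 = 1728
Sum = 9 + 0 + 1152 + 1728
= 2889


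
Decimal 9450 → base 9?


Divide by 9 repeatedly:
9450 ÷ 9 = 1050 remainder 0
1050 ÷ 9 = 116 remainder 6
116 ÷ 9 = 12 remainder 8
12 ÷ 9 = 1 remainder 3
1 ÷ 9 = 0 remainder 1
Reading remainders bottom-up:
= 13860


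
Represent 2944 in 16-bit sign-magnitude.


Sign bit: 0 (positive)
Magnitude: 2944 = 000101110000000
= 0000101110000000


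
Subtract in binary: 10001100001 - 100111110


Align and subtract column by column (LSB to MSB, borrowing when needed):
  10001100001
- 00100111110
  -----------
  col 0: (1 - 0 borrow-in) - 0 → 1 - 0 = 1, borrow out 0
  col 1: (0 - 0 borrow-in) - 1 → borrow from next column: (0+2) - 1 = 1, borrow out 1
  col 2: (0 - 1 borrow-in) - 1 → borrow from next column: (-1+2) - 1 = 0, borrow out 1
  col 3: (0 - 1 borrow-in) - 1 → borrow from next column: (-1+2) - 1 = 0, borrow out 1
  col 4: (0 - 1 borrow-in) - 1 → borrow from next column: (-1+2) - 1 = 0, borrow out 1
  col 5: (1 - 1 borrow-in) - 1 → borrow from next column: (0+2) - 1 = 1, borrow out 1
  col 6: (1 - 1 borrow-in) - 0 → 0 - 0 = 0, borrow out 0
  col 7: (0 - 0 borrow-in) - 0 → 0 - 0 = 0, borrow out 0
  col 8: (0 - 0 borrow-in) - 1 → borrow from next column: (0+2) - 1 = 1, borrow out 1
  col 9: (0 - 1 borrow-in) - 0 → borrow from next column: (-1+2) - 0 = 1, borrow out 1
  col 10: (1 - 1 borrow-in) - 0 → 0 - 0 = 0, borrow out 0
Reading bits MSB→LSB: 01100100011
Strip leading zeros: 1100100011
= 1100100011


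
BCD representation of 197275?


Each digit → 4-bit binary:
  1 → 0001
  9 → 1001
  7 → 0111
  2 → 0010
  7 → 0111
  5 → 0101
= 0001 1001 0111 0010 0111 0101


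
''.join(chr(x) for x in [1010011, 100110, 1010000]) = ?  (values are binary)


Codes (binary): 1010011 100110 1010000
Per-code ASCII lookup:
  1010011 = 83  (range 65-90: uppercase, 83 - 65 = 18) → 'S'
  100110 = 38  (special character) → '&'
  1010000 = 80  (range 65-90: uppercase, 80 - 65 = 15) → 'P'
= 'S&P'


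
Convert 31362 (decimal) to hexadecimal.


Divide by 16 repeatedly:
31362 ÷ 16 = 1960 remainder 2 (2)
1960 ÷ 16 = 122 remainder 8 (8)
122 ÷ 16 = 7 remainder 10 (A)
7 ÷ 16 = 0 remainder 7 (7)
Reading remainders bottom-up:
= 0x7A82


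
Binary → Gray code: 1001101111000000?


Binary: 1001101111000000
Gray code: G = B XOR (B >> 1)
B >> 1 = 0100110111100000
1001101111000000 XOR 0100110111100000:
  1 XOR 0 = 1
  0 XOR 1 = 1
  0 XOR 0 = 0
  1 XOR 0 = 1
  1 XOR 1 = 0
  0 XOR 1 = 1
  1 XOR 0 = 1
  1 XOR 1 = 0
  1 XOR 1 = 0
  1 XOR 1 = 0
  0 XOR 1 = 1
  0 XOR 0 = 0
  0 XOR 0 = 0
  0 XOR 0 = 0
  0 XOR 0 = 0
  0 XOR 0 = 0
= 1101011000100000


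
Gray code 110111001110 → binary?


Gray code: 110111001110
MSB stays the same: 1
Each subsequent bit = prev_binary XOR current_gray:
  B[1] = 1 XOR 1 = 0
  B[2] = 0 XOR 0 = 0
  B[3] = 0 XOR 1 = 1
  B[4] = 1 XOR 1 = 0
  B[5] = 0 XOR 1 = 1
  B[6] = 1 XOR 0 = 1
  B[7] = 1 XOR 0 = 1
  B[8] = 1 XOR 1 = 0
  B[9] = 0 XOR 1 = 1
  B[10] = 1 XOR 1 = 0
  B[11] = 0 XOR 0 = 0
= 100101110100 (2420 decimal)


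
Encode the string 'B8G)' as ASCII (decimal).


String: 'B8G)'  (4 characters)
Per-character ASCII lookup:
  'B': uppercase starts at 65: 'B' = 65 + 1 = 66
  '8': digits start at 48: '8' = 48 + 8 = 56
  'G': uppercase starts at 65: 'G' = 65 + 6 = 71
  ')': special character: ')' = 41
= 66 56 71 41


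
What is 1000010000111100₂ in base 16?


Group into 4-bit nibbles: 1000010000111100
  1000 = 8
  0100 = 4
  0011 = 3
  1100 = C
= 0x843C


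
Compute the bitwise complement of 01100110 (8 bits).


Original: 01100110
Invert all bits:
  bit 0: 0 → 1
  bit 1: 1 → 0
  bit 2: 1 → 0
  bit 3: 0 → 1
  bit 4: 0 → 1
  bit 5: 1 → 0
  bit 6: 1 → 0
  bit 7: 0 → 1
= 10011001


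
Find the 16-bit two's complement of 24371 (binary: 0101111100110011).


Original: 0101111100110011
Step 1 - Invert all bits: 1010000011001100
Step 2 - Add 1: 1010000011001100 + 1
= 1010000011001101 (represents -24371)


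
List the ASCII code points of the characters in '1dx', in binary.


String: '1dx'  (3 characters)
Per-character ASCII lookup:
  '1': digits start at 48: '1' = 48 + 1 = 49 → 110001
  'd': lowercase starts at 97: 'd' = 97 + 3 = 100 → 1100100
  'x': lowercase starts at 97: 'x' = 97 + 23 = 120 → 1111000
= 110001 1100100 1111000


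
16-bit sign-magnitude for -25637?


Sign bit: 1 (negative)
Magnitude: 25637 = 110010000100101
= 1110010000100101


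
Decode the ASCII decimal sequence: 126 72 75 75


Codes (decimal): 126 72 75 75
Per-code ASCII lookup:
  126  (special character) → '~'
  72  (range 65-90: uppercase, 72 - 65 = 7) → 'H'
  75  (range 65-90: uppercase, 75 - 65 = 10) → 'K'
  75  (range 65-90: uppercase, 75 - 65 = 10) → 'K'
= '~HKK'


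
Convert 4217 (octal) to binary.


Each octal digit → 3 binary bits:
  4 = 100
  2 = 010
  1 = 001
  7 = 111
Concatenate: 100 010 001 111
= 100010001111


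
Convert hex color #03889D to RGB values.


Hex: #03889D
R = 03₁₆ = 3
G = 88₁₆ = 136
B = 9D₁₆ = 157
= RGB(3, 136, 157)


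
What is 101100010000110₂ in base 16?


Group into 4-bit nibbles: 0101100010000110
  0101 = 5
  1000 = 8
  1000 = 8
  0110 = 6
= 0x5886


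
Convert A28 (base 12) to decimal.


Positional values (base 12):
  8 × 12^0 = 8 × 1 = 8
  2 × 12^1 = 2 × 12 = 24
  A × 12^2 = 10 × 144 = 1440
Sum = 8 + 24 + 1440
= 1472


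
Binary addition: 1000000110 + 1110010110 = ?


Align and add column by column (LSB to MSB, carry propagating):
  01000000110
+ 01110010110
  -----------
  col 0: 0 + 0 + 0 (carry in) = 0 → bit 0, carry out 0
  col 1: 1 + 1 + 0 (carry in) = 2 → bit 0, carry out 1
  col 2: 1 + 1 + 1 (carry in) = 3 → bit 1, carry out 1
  col 3: 0 + 0 + 1 (carry in) = 1 → bit 1, carry out 0
  col 4: 0 + 1 + 0 (carry in) = 1 → bit 1, carry out 0
  col 5: 0 + 0 + 0 (carry in) = 0 → bit 0, carry out 0
  col 6: 0 + 0 + 0 (carry in) = 0 → bit 0, carry out 0
  col 7: 0 + 1 + 0 (carry in) = 1 → bit 1, carry out 0
  col 8: 0 + 1 + 0 (carry in) = 1 → bit 1, carry out 0
  col 9: 1 + 1 + 0 (carry in) = 2 → bit 0, carry out 1
  col 10: 0 + 0 + 1 (carry in) = 1 → bit 1, carry out 0
Reading bits MSB→LSB: 10110011100
Strip leading zeros: 10110011100
= 10110011100


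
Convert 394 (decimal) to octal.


Divide by 8 repeatedly:
394 ÷ 8 = 49 remainder 2
49 ÷ 8 = 6 remainder 1
6 ÷ 8 = 0 remainder 6
Reading remainders bottom-up:
= 0o612


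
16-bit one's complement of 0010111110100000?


Original: 0010111110100000
Invert all bits:
  bit 0: 0 → 1
  bit 1: 0 → 1
  bit 2: 1 → 0
  bit 3: 0 → 1
  bit 4: 1 → 0
  bit 5: 1 → 0
  bit 6: 1 → 0
  bit 7: 1 → 0
  bit 8: 1 → 0
  bit 9: 0 → 1
  bit 10: 1 → 0
  bit 11: 0 → 1
  bit 12: 0 → 1
  bit 13: 0 → 1
  bit 14: 0 → 1
  bit 15: 0 → 1
= 1101000001011111


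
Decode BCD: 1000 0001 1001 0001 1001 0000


Each 4-bit group → digit:
  1000 → 8
  0001 → 1
  1001 → 9
  0001 → 1
  1001 → 9
  0000 → 0
= 819190


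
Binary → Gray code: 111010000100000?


Binary: 111010000100000
Gray code: G = B XOR (B >> 1)
B >> 1 = 011101000010000
111010000100000 XOR 011101000010000:
  1 XOR 0 = 1
  1 XOR 1 = 0
  1 XOR 1 = 0
  0 XOR 1 = 1
  1 XOR 0 = 1
  0 XOR 1 = 1
  0 XOR 0 = 0
  0 XOR 0 = 0
  0 XOR 0 = 0
  1 XOR 0 = 1
  0 XOR 1 = 1
  0 XOR 0 = 0
  0 XOR 0 = 0
  0 XOR 0 = 0
  0 XOR 0 = 0
= 100111000110000


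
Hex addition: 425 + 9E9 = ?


Align and add column by column (LSB to MSB, each column mod 16 with carry):
  0425
+ 09E9
  ----
  col 0: 5(5) + 9(9) + 0 (carry in) = 14 → E(14), carry out 0
  col 1: 2(2) + E(14) + 0 (carry in) = 16 → 0(0), carry out 1
  col 2: 4(4) + 9(9) + 1 (carry in) = 14 → E(14), carry out 0
  col 3: 0(0) + 0(0) + 0 (carry in) = 0 → 0(0), carry out 0
Reading digits MSB→LSB: 0E0E
Strip leading zeros: E0E
= 0xE0E


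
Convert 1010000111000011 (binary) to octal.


Group into 3-bit groups: 001010000111000011
  001 = 1
  010 = 2
  000 = 0
  111 = 7
  000 = 0
  011 = 3
= 0o120703


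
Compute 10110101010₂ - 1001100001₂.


Align and subtract column by column (LSB to MSB, borrowing when needed):
  10110101010
- 01001100001
  -----------
  col 0: (0 - 0 borrow-in) - 1 → borrow from next column: (0+2) - 1 = 1, borrow out 1
  col 1: (1 - 1 borrow-in) - 0 → 0 - 0 = 0, borrow out 0
  col 2: (0 - 0 borrow-in) - 0 → 0 - 0 = 0, borrow out 0
  col 3: (1 - 0 borrow-in) - 0 → 1 - 0 = 1, borrow out 0
  col 4: (0 - 0 borrow-in) - 0 → 0 - 0 = 0, borrow out 0
  col 5: (1 - 0 borrow-in) - 1 → 1 - 1 = 0, borrow out 0
  col 6: (0 - 0 borrow-in) - 1 → borrow from next column: (0+2) - 1 = 1, borrow out 1
  col 7: (1 - 1 borrow-in) - 0 → 0 - 0 = 0, borrow out 0
  col 8: (1 - 0 borrow-in) - 0 → 1 - 0 = 1, borrow out 0
  col 9: (0 - 0 borrow-in) - 1 → borrow from next column: (0+2) - 1 = 1, borrow out 1
  col 10: (1 - 1 borrow-in) - 0 → 0 - 0 = 0, borrow out 0
Reading bits MSB→LSB: 01101001001
Strip leading zeros: 1101001001
= 1101001001


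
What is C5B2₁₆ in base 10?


Positional values:
Position 0: 2 × 16^0 = 2 × 1 = 2
Position 1: B × 16^1 = 11 × 16 = 176
Position 2: 5 × 16^2 = 5 × 256 = 1280
Position 3: C × 16^3 = 12 × 4096 = 49152
Sum = 2 + 176 + 1280 + 49152
= 50610


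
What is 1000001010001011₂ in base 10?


Positional values:
Bit 0: 1 × 2^0 = 1
Bit 1: 1 × 2^1 = 2
Bit 3: 1 × 2^3 = 8
Bit 7: 1 × 2^7 = 128
Bit 9: 1 × 2^9 = 512
Bit 15: 1 × 2^15 = 32768
Sum = 1 + 2 + 8 + 128 + 512 + 32768
= 33419


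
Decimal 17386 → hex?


Divide by 16 repeatedly:
17386 ÷ 16 = 1086 remainder 10 (A)
1086 ÷ 16 = 67 remainder 14 (E)
67 ÷ 16 = 4 remainder 3 (3)
4 ÷ 16 = 0 remainder 4 (4)
Reading remainders bottom-up:
= 0x43EA


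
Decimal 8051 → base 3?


Divide by 3 repeatedly:
8051 ÷ 3 = 2683 remainder 2
2683 ÷ 3 = 894 remainder 1
894 ÷ 3 = 298 remainder 0
298 ÷ 3 = 99 remainder 1
99 ÷ 3 = 33 remainder 0
33 ÷ 3 = 11 remainder 0
11 ÷ 3 = 3 remainder 2
3 ÷ 3 = 1 remainder 0
1 ÷ 3 = 0 remainder 1
Reading remainders bottom-up:
= 102001012


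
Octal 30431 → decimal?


Positional values:
Position 0: 1 × 8^0 = 1
Position 1: 3 × 8^1 = 24
Position 2: 4 × 8^2 = 256
Position 3: 0 × 8^3 = 0
Position 4: 3 × 8^4 = 12288
Sum = 1 + 24 + 256 + 0 + 12288
= 12569


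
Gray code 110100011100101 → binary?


Gray code: 110100011100101
MSB stays the same: 1
Each subsequent bit = prev_binary XOR current_gray:
  B[1] = 1 XOR 1 = 0
  B[2] = 0 XOR 0 = 0
  B[3] = 0 XOR 1 = 1
  B[4] = 1 XOR 0 = 1
  B[5] = 1 XOR 0 = 1
  B[6] = 1 XOR 0 = 1
  B[7] = 1 XOR 1 = 0
  B[8] = 0 XOR 1 = 1
  B[9] = 1 XOR 1 = 0
  B[10] = 0 XOR 0 = 0
  B[11] = 0 XOR 0 = 0
  B[12] = 0 XOR 1 = 1
  B[13] = 1 XOR 0 = 1
  B[14] = 1 XOR 1 = 0
= 100111101000110 (20294 decimal)


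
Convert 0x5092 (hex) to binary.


Each hex digit → 4 binary bits:
  5 = 0101
  0 = 0000
  9 = 1001
  2 = 0010
Concatenate: 0101 0000 1001 0010
= 0101000010010010


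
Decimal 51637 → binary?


Divide by 2 repeatedly:
51637 ÷ 2 = 25818 remainder 1
25818 ÷ 2 = 12909 remainder 0
12909 ÷ 2 = 6454 remainder 1
6454 ÷ 2 = 3227 remainder 0
3227 ÷ 2 = 1613 remainder 1
1613 ÷ 2 = 806 remainder 1
806 ÷ 2 = 403 remainder 0
403 ÷ 2 = 201 remainder 1
201 ÷ 2 = 100 remainder 1
100 ÷ 2 = 50 remainder 0
50 ÷ 2 = 25 remainder 0
25 ÷ 2 = 12 remainder 1
12 ÷ 2 = 6 remainder 0
6 ÷ 2 = 3 remainder 0
3 ÷ 2 = 1 remainder 1
1 ÷ 2 = 0 remainder 1
Reading remainders bottom-up:
= 1100100110110101


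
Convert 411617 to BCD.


Each digit → 4-bit binary:
  4 → 0100
  1 → 0001
  1 → 0001
  6 → 0110
  1 → 0001
  7 → 0111
= 0100 0001 0001 0110 0001 0111


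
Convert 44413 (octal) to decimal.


Positional values:
Position 0: 3 × 8^0 = 3
Position 1: 1 × 8^1 = 8
Position 2: 4 × 8^2 = 256
Position 3: 4 × 8^3 = 2048
Position 4: 4 × 8^4 = 16384
Sum = 3 + 8 + 256 + 2048 + 16384
= 18699


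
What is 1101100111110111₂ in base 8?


Group into 3-bit groups: 001101100111110111
  001 = 1
  101 = 5
  100 = 4
  111 = 7
  110 = 6
  111 = 7
= 0o154767


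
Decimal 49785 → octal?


Divide by 8 repeatedly:
49785 ÷ 8 = 6223 remainder 1
6223 ÷ 8 = 777 remainder 7
777 ÷ 8 = 97 remainder 1
97 ÷ 8 = 12 remainder 1
12 ÷ 8 = 1 remainder 4
1 ÷ 8 = 0 remainder 1
Reading remainders bottom-up:
= 0o141171


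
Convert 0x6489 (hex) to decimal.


Positional values:
Position 0: 9 × 16^0 = 9 × 1 = 9
Position 1: 8 × 16^1 = 8 × 16 = 128
Position 2: 4 × 16^2 = 4 × 256 = 1024
Position 3: 6 × 16^3 = 6 × 4096 = 24576
Sum = 9 + 128 + 1024 + 24576
= 25737


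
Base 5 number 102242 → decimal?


Positional values (base 5):
  2 × 5^0 = 2 × 1 = 2
  4 × 5^1 = 4 × 5 = 20
  2 × 5^2 = 2 × 25 = 50
  2 × 5^3 = 2 × 125 = 250
  0 × 5^4 = 0 × 625 = 0
  1 × 5^5 = 1 × 3125 = 3125
Sum = 2 + 20 + 50 + 250 + 0 + 3125
= 3447


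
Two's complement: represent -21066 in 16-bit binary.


Original: 0101001001001010
Step 1 - Invert all bits: 1010110110110101
Step 2 - Add 1: 1010110110110101 + 1
= 1010110110110110 (represents -21066)


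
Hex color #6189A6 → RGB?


Hex: #6189A6
R = 61₁₆ = 97
G = 89₁₆ = 137
B = A6₁₆ = 166
= RGB(97, 137, 166)


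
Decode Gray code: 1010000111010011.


Gray code: 1010000111010011
MSB stays the same: 1
Each subsequent bit = prev_binary XOR current_gray:
  B[1] = 1 XOR 0 = 1
  B[2] = 1 XOR 1 = 0
  B[3] = 0 XOR 0 = 0
  B[4] = 0 XOR 0 = 0
  B[5] = 0 XOR 0 = 0
  B[6] = 0 XOR 0 = 0
  B[7] = 0 XOR 1 = 1
  B[8] = 1 XOR 1 = 0
  B[9] = 0 XOR 1 = 1
  B[10] = 1 XOR 0 = 1
  B[11] = 1 XOR 1 = 0
  B[12] = 0 XOR 0 = 0
  B[13] = 0 XOR 0 = 0
  B[14] = 0 XOR 1 = 1
  B[15] = 1 XOR 1 = 0
= 1100000101100010 (49506 decimal)


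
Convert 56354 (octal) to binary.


Each octal digit → 3 binary bits:
  5 = 101
  6 = 110
  3 = 011
  5 = 101
  4 = 100
Concatenate: 101 110 011 101 100
= 101110011101100


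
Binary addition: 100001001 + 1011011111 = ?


Align and add column by column (LSB to MSB, carry propagating):
  00100001001
+ 01011011111
  -----------
  col 0: 1 + 1 + 0 (carry in) = 2 → bit 0, carry out 1
  col 1: 0 + 1 + 1 (carry in) = 2 → bit 0, carry out 1
  col 2: 0 + 1 + 1 (carry in) = 2 → bit 0, carry out 1
  col 3: 1 + 1 + 1 (carry in) = 3 → bit 1, carry out 1
  col 4: 0 + 1 + 1 (carry in) = 2 → bit 0, carry out 1
  col 5: 0 + 0 + 1 (carry in) = 1 → bit 1, carry out 0
  col 6: 0 + 1 + 0 (carry in) = 1 → bit 1, carry out 0
  col 7: 0 + 1 + 0 (carry in) = 1 → bit 1, carry out 0
  col 8: 1 + 0 + 0 (carry in) = 1 → bit 1, carry out 0
  col 9: 0 + 1 + 0 (carry in) = 1 → bit 1, carry out 0
  col 10: 0 + 0 + 0 (carry in) = 0 → bit 0, carry out 0
Reading bits MSB→LSB: 01111101000
Strip leading zeros: 1111101000
= 1111101000


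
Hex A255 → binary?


Each hex digit → 4 binary bits:
  A = 1010
  2 = 0010
  5 = 0101
  5 = 0101
Concatenate: 1010 0010 0101 0101
= 1010001001010101


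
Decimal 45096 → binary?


Divide by 2 repeatedly:
45096 ÷ 2 = 22548 remainder 0
22548 ÷ 2 = 11274 remainder 0
11274 ÷ 2 = 5637 remainder 0
5637 ÷ 2 = 2818 remainder 1
2818 ÷ 2 = 1409 remainder 0
1409 ÷ 2 = 704 remainder 1
704 ÷ 2 = 352 remainder 0
352 ÷ 2 = 176 remainder 0
176 ÷ 2 = 88 remainder 0
88 ÷ 2 = 44 remainder 0
44 ÷ 2 = 22 remainder 0
22 ÷ 2 = 11 remainder 0
11 ÷ 2 = 5 remainder 1
5 ÷ 2 = 2 remainder 1
2 ÷ 2 = 1 remainder 0
1 ÷ 2 = 0 remainder 1
Reading remainders bottom-up:
= 1011000000101000


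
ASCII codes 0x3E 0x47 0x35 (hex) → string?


Codes (hex): 0x3E 0x47 0x35
Per-code ASCII lookup:
  0x3E = 62  (special character) → '>'
  0x47 = 71  (range 65-90: uppercase, 71 - 65 = 6) → 'G'
  0x35 = 53  (range 48-57: digits, 53 - 48 = 5) → '5'
= '>G5'


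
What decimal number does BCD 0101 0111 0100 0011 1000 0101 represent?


Each 4-bit group → digit:
  0101 → 5
  0111 → 7
  0100 → 4
  0011 → 3
  1000 → 8
  0101 → 5
= 574385


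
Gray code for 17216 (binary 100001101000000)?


Binary: 100001101000000
Gray code: G = B XOR (B >> 1)
B >> 1 = 010000110100000
100001101000000 XOR 010000110100000:
  1 XOR 0 = 1
  0 XOR 1 = 1
  0 XOR 0 = 0
  0 XOR 0 = 0
  0 XOR 0 = 0
  1 XOR 0 = 1
  1 XOR 1 = 0
  0 XOR 1 = 1
  1 XOR 0 = 1
  0 XOR 1 = 1
  0 XOR 0 = 0
  0 XOR 0 = 0
  0 XOR 0 = 0
  0 XOR 0 = 0
  0 XOR 0 = 0
= 110001011100000


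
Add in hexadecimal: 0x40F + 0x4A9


Align and add column by column (LSB to MSB, each column mod 16 with carry):
  040F
+ 04A9
  ----
  col 0: F(15) + 9(9) + 0 (carry in) = 24 → 8(8), carry out 1
  col 1: 0(0) + A(10) + 1 (carry in) = 11 → B(11), carry out 0
  col 2: 4(4) + 4(4) + 0 (carry in) = 8 → 8(8), carry out 0
  col 3: 0(0) + 0(0) + 0 (carry in) = 0 → 0(0), carry out 0
Reading digits MSB→LSB: 08B8
Strip leading zeros: 8B8
= 0x8B8


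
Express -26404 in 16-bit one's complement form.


Original: 0110011100100100
Invert all bits:
  bit 0: 0 → 1
  bit 1: 1 → 0
  bit 2: 1 → 0
  bit 3: 0 → 1
  bit 4: 0 → 1
  bit 5: 1 → 0
  bit 6: 1 → 0
  bit 7: 1 → 0
  bit 8: 0 → 1
  bit 9: 0 → 1
  bit 10: 1 → 0
  bit 11: 0 → 1
  bit 12: 0 → 1
  bit 13: 1 → 0
  bit 14: 0 → 1
  bit 15: 0 → 1
= 1001100011011011


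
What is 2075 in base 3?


Divide by 3 repeatedly:
2075 ÷ 3 = 691 remainder 2
691 ÷ 3 = 230 remainder 1
230 ÷ 3 = 76 remainder 2
76 ÷ 3 = 25 remainder 1
25 ÷ 3 = 8 remainder 1
8 ÷ 3 = 2 remainder 2
2 ÷ 3 = 0 remainder 2
Reading remainders bottom-up:
= 2211212


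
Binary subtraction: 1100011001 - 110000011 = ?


Align and subtract column by column (LSB to MSB, borrowing when needed):
  1100011001
- 0110000011
  ----------
  col 0: (1 - 0 borrow-in) - 1 → 1 - 1 = 0, borrow out 0
  col 1: (0 - 0 borrow-in) - 1 → borrow from next column: (0+2) - 1 = 1, borrow out 1
  col 2: (0 - 1 borrow-in) - 0 → borrow from next column: (-1+2) - 0 = 1, borrow out 1
  col 3: (1 - 1 borrow-in) - 0 → 0 - 0 = 0, borrow out 0
  col 4: (1 - 0 borrow-in) - 0 → 1 - 0 = 1, borrow out 0
  col 5: (0 - 0 borrow-in) - 0 → 0 - 0 = 0, borrow out 0
  col 6: (0 - 0 borrow-in) - 0 → 0 - 0 = 0, borrow out 0
  col 7: (0 - 0 borrow-in) - 1 → borrow from next column: (0+2) - 1 = 1, borrow out 1
  col 8: (1 - 1 borrow-in) - 1 → borrow from next column: (0+2) - 1 = 1, borrow out 1
  col 9: (1 - 1 borrow-in) - 0 → 0 - 0 = 0, borrow out 0
Reading bits MSB→LSB: 0110010110
Strip leading zeros: 110010110
= 110010110


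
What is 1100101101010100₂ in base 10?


Positional values:
Bit 2: 1 × 2^2 = 4
Bit 4: 1 × 2^4 = 16
Bit 6: 1 × 2^6 = 64
Bit 8: 1 × 2^8 = 256
Bit 9: 1 × 2^9 = 512
Bit 11: 1 × 2^11 = 2048
Bit 14: 1 × 2^14 = 16384
Bit 15: 1 × 2^15 = 32768
Sum = 4 + 16 + 64 + 256 + 512 + 2048 + 16384 + 32768
= 52052


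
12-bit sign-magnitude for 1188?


Sign bit: 0 (positive)
Magnitude: 1188 = 10010100100
= 010010100100


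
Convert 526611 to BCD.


Each digit → 4-bit binary:
  5 → 0101
  2 → 0010
  6 → 0110
  6 → 0110
  1 → 0001
  1 → 0001
= 0101 0010 0110 0110 0001 0001


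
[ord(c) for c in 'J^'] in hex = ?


String: 'J^'  (2 characters)
Per-character ASCII lookup:
  'J': uppercase starts at 65: 'J' = 65 + 9 = 74 → 0x4A
  '^': special character: '^' = 94 → 0x5E
= 0x4A 0x5E


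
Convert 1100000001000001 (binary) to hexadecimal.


Group into 4-bit nibbles: 1100000001000001
  1100 = C
  0000 = 0
  0100 = 4
  0001 = 1
= 0xC041


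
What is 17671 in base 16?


Divide by 16 repeatedly:
17671 ÷ 16 = 1104 remainder 7 (7)
1104 ÷ 16 = 69 remainder 0 (0)
69 ÷ 16 = 4 remainder 5 (5)
4 ÷ 16 = 0 remainder 4 (4)
Reading remainders bottom-up:
= 0x4507


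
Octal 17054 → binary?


Each octal digit → 3 binary bits:
  1 = 001
  7 = 111
  0 = 000
  5 = 101
  4 = 100
Concatenate: 001 111 000 101 100
= 001111000101100


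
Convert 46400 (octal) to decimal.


Positional values:
Position 0: 0 × 8^0 = 0
Position 1: 0 × 8^1 = 0
Position 2: 4 × 8^2 = 256
Position 3: 6 × 8^3 = 3072
Position 4: 4 × 8^4 = 16384
Sum = 0 + 0 + 256 + 3072 + 16384
= 19712


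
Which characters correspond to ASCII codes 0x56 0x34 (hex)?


Codes (hex): 0x56 0x34
Per-code ASCII lookup:
  0x56 = 86  (range 65-90: uppercase, 86 - 65 = 21) → 'V'
  0x34 = 52  (range 48-57: digits, 52 - 48 = 4) → '4'
= 'V4'


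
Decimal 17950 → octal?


Divide by 8 repeatedly:
17950 ÷ 8 = 2243 remainder 6
2243 ÷ 8 = 280 remainder 3
280 ÷ 8 = 35 remainder 0
35 ÷ 8 = 4 remainder 3
4 ÷ 8 = 0 remainder 4
Reading remainders bottom-up:
= 0o43036


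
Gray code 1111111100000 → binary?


Gray code: 1111111100000
MSB stays the same: 1
Each subsequent bit = prev_binary XOR current_gray:
  B[1] = 1 XOR 1 = 0
  B[2] = 0 XOR 1 = 1
  B[3] = 1 XOR 1 = 0
  B[4] = 0 XOR 1 = 1
  B[5] = 1 XOR 1 = 0
  B[6] = 0 XOR 1 = 1
  B[7] = 1 XOR 1 = 0
  B[8] = 0 XOR 0 = 0
  B[9] = 0 XOR 0 = 0
  B[10] = 0 XOR 0 = 0
  B[11] = 0 XOR 0 = 0
  B[12] = 0 XOR 0 = 0
= 1010101000000 (5440 decimal)


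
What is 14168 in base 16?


Divide by 16 repeatedly:
14168 ÷ 16 = 885 remainder 8 (8)
885 ÷ 16 = 55 remainder 5 (5)
55 ÷ 16 = 3 remainder 7 (7)
3 ÷ 16 = 0 remainder 3 (3)
Reading remainders bottom-up:
= 0x3758


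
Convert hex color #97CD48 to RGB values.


Hex: #97CD48
R = 97₁₆ = 151
G = CD₁₆ = 205
B = 48₁₆ = 72
= RGB(151, 205, 72)


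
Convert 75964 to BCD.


Each digit → 4-bit binary:
  7 → 0111
  5 → 0101
  9 → 1001
  6 → 0110
  4 → 0100
= 0111 0101 1001 0110 0100


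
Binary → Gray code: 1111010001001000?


Binary: 1111010001001000
Gray code: G = B XOR (B >> 1)
B >> 1 = 0111101000100100
1111010001001000 XOR 0111101000100100:
  1 XOR 0 = 1
  1 XOR 1 = 0
  1 XOR 1 = 0
  1 XOR 1 = 0
  0 XOR 1 = 1
  1 XOR 0 = 1
  0 XOR 1 = 1
  0 XOR 0 = 0
  0 XOR 0 = 0
  1 XOR 0 = 1
  0 XOR 1 = 1
  0 XOR 0 = 0
  1 XOR 0 = 1
  0 XOR 1 = 1
  0 XOR 0 = 0
  0 XOR 0 = 0
= 1000111001101100


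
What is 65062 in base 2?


Divide by 2 repeatedly:
65062 ÷ 2 = 32531 remainder 0
32531 ÷ 2 = 16265 remainder 1
16265 ÷ 2 = 8132 remainder 1
8132 ÷ 2 = 4066 remainder 0
4066 ÷ 2 = 2033 remainder 0
2033 ÷ 2 = 1016 remainder 1
1016 ÷ 2 = 508 remainder 0
508 ÷ 2 = 254 remainder 0
254 ÷ 2 = 127 remainder 0
127 ÷ 2 = 63 remainder 1
63 ÷ 2 = 31 remainder 1
31 ÷ 2 = 15 remainder 1
15 ÷ 2 = 7 remainder 1
7 ÷ 2 = 3 remainder 1
3 ÷ 2 = 1 remainder 1
1 ÷ 2 = 0 remainder 1
Reading remainders bottom-up:
= 1111111000100110


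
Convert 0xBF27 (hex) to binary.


Each hex digit → 4 binary bits:
  B = 1011
  F = 1111
  2 = 0010
  7 = 0111
Concatenate: 1011 1111 0010 0111
= 1011111100100111


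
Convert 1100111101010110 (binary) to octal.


Group into 3-bit groups: 001100111101010110
  001 = 1
  100 = 4
  111 = 7
  101 = 5
  010 = 2
  110 = 6
= 0o147526


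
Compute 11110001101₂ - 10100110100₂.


Align and subtract column by column (LSB to MSB, borrowing when needed):
  11110001101
- 10100110100
  -----------
  col 0: (1 - 0 borrow-in) - 0 → 1 - 0 = 1, borrow out 0
  col 1: (0 - 0 borrow-in) - 0 → 0 - 0 = 0, borrow out 0
  col 2: (1 - 0 borrow-in) - 1 → 1 - 1 = 0, borrow out 0
  col 3: (1 - 0 borrow-in) - 0 → 1 - 0 = 1, borrow out 0
  col 4: (0 - 0 borrow-in) - 1 → borrow from next column: (0+2) - 1 = 1, borrow out 1
  col 5: (0 - 1 borrow-in) - 1 → borrow from next column: (-1+2) - 1 = 0, borrow out 1
  col 6: (0 - 1 borrow-in) - 0 → borrow from next column: (-1+2) - 0 = 1, borrow out 1
  col 7: (1 - 1 borrow-in) - 0 → 0 - 0 = 0, borrow out 0
  col 8: (1 - 0 borrow-in) - 1 → 1 - 1 = 0, borrow out 0
  col 9: (1 - 0 borrow-in) - 0 → 1 - 0 = 1, borrow out 0
  col 10: (1 - 0 borrow-in) - 1 → 1 - 1 = 0, borrow out 0
Reading bits MSB→LSB: 01001011001
Strip leading zeros: 1001011001
= 1001011001


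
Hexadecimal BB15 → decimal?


Positional values:
Position 0: 5 × 16^0 = 5 × 1 = 5
Position 1: 1 × 16^1 = 1 × 16 = 16
Position 2: B × 16^2 = 11 × 256 = 2816
Position 3: B × 16^3 = 11 × 4096 = 45056
Sum = 5 + 16 + 2816 + 45056
= 47893


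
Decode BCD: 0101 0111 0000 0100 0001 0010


Each 4-bit group → digit:
  0101 → 5
  0111 → 7
  0000 → 0
  0100 → 4
  0001 → 1
  0010 → 2
= 570412


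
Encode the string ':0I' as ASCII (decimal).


String: ':0I'  (3 characters)
Per-character ASCII lookup:
  ':': special character: ':' = 58
  '0': digits start at 48: '0' = 48 + 0 = 48
  'I': uppercase starts at 65: 'I' = 65 + 8 = 73
= 58 48 73


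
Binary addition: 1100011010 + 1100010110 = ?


Align and add column by column (LSB to MSB, carry propagating):
  01100011010
+ 01100010110
  -----------
  col 0: 0 + 0 + 0 (carry in) = 0 → bit 0, carry out 0
  col 1: 1 + 1 + 0 (carry in) = 2 → bit 0, carry out 1
  col 2: 0 + 1 + 1 (carry in) = 2 → bit 0, carry out 1
  col 3: 1 + 0 + 1 (carry in) = 2 → bit 0, carry out 1
  col 4: 1 + 1 + 1 (carry in) = 3 → bit 1, carry out 1
  col 5: 0 + 0 + 1 (carry in) = 1 → bit 1, carry out 0
  col 6: 0 + 0 + 0 (carry in) = 0 → bit 0, carry out 0
  col 7: 0 + 0 + 0 (carry in) = 0 → bit 0, carry out 0
  col 8: 1 + 1 + 0 (carry in) = 2 → bit 0, carry out 1
  col 9: 1 + 1 + 1 (carry in) = 3 → bit 1, carry out 1
  col 10: 0 + 0 + 1 (carry in) = 1 → bit 1, carry out 0
Reading bits MSB→LSB: 11000110000
Strip leading zeros: 11000110000
= 11000110000


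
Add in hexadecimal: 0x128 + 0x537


Align and add column by column (LSB to MSB, each column mod 16 with carry):
  0128
+ 0537
  ----
  col 0: 8(8) + 7(7) + 0 (carry in) = 15 → F(15), carry out 0
  col 1: 2(2) + 3(3) + 0 (carry in) = 5 → 5(5), carry out 0
  col 2: 1(1) + 5(5) + 0 (carry in) = 6 → 6(6), carry out 0
  col 3: 0(0) + 0(0) + 0 (carry in) = 0 → 0(0), carry out 0
Reading digits MSB→LSB: 065F
Strip leading zeros: 65F
= 0x65F


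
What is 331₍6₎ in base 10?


Positional values (base 6):
  1 × 6^0 = 1 × 1 = 1
  3 × 6^1 = 3 × 6 = 18
  3 × 6^2 = 3 × 36 = 108
Sum = 1 + 18 + 108
= 127


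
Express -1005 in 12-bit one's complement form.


Original: 001111101101
Invert all bits:
  bit 0: 0 → 1
  bit 1: 0 → 1
  bit 2: 1 → 0
  bit 3: 1 → 0
  bit 4: 1 → 0
  bit 5: 1 → 0
  bit 6: 1 → 0
  bit 7: 0 → 1
  bit 8: 1 → 0
  bit 9: 1 → 0
  bit 10: 0 → 1
  bit 11: 1 → 0
= 110000010010


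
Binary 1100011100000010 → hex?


Group into 4-bit nibbles: 1100011100000010
  1100 = C
  0111 = 7
  0000 = 0
  0010 = 2
= 0xC702


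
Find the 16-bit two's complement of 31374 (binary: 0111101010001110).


Original: 0111101010001110
Step 1 - Invert all bits: 1000010101110001
Step 2 - Add 1: 1000010101110001 + 1
= 1000010101110010 (represents -31374)


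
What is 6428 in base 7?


Divide by 7 repeatedly:
6428 ÷ 7 = 918 remainder 2
918 ÷ 7 = 131 remainder 1
131 ÷ 7 = 18 remainder 5
18 ÷ 7 = 2 remainder 4
2 ÷ 7 = 0 remainder 2
Reading remainders bottom-up:
= 24512


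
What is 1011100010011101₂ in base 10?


Positional values:
Bit 0: 1 × 2^0 = 1
Bit 2: 1 × 2^2 = 4
Bit 3: 1 × 2^3 = 8
Bit 4: 1 × 2^4 = 16
Bit 7: 1 × 2^7 = 128
Bit 11: 1 × 2^11 = 2048
Bit 12: 1 × 2^12 = 4096
Bit 13: 1 × 2^13 = 8192
Bit 15: 1 × 2^15 = 32768
Sum = 1 + 4 + 8 + 16 + 128 + 2048 + 4096 + 8192 + 32768
= 47261


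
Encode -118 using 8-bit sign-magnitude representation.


Sign bit: 1 (negative)
Magnitude: 118 = 1110110
= 11110110


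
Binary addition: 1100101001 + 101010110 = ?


Align and add column by column (LSB to MSB, carry propagating):
  01100101001
+ 00101010110
  -----------
  col 0: 1 + 0 + 0 (carry in) = 1 → bit 1, carry out 0
  col 1: 0 + 1 + 0 (carry in) = 1 → bit 1, carry out 0
  col 2: 0 + 1 + 0 (carry in) = 1 → bit 1, carry out 0
  col 3: 1 + 0 + 0 (carry in) = 1 → bit 1, carry out 0
  col 4: 0 + 1 + 0 (carry in) = 1 → bit 1, carry out 0
  col 5: 1 + 0 + 0 (carry in) = 1 → bit 1, carry out 0
  col 6: 0 + 1 + 0 (carry in) = 1 → bit 1, carry out 0
  col 7: 0 + 0 + 0 (carry in) = 0 → bit 0, carry out 0
  col 8: 1 + 1 + 0 (carry in) = 2 → bit 0, carry out 1
  col 9: 1 + 0 + 1 (carry in) = 2 → bit 0, carry out 1
  col 10: 0 + 0 + 1 (carry in) = 1 → bit 1, carry out 0
Reading bits MSB→LSB: 10001111111
Strip leading zeros: 10001111111
= 10001111111


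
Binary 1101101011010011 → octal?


Group into 3-bit groups: 001101101011010011
  001 = 1
  101 = 5
  101 = 5
  011 = 3
  010 = 2
  011 = 3
= 0o155323


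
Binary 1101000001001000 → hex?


Group into 4-bit nibbles: 1101000001001000
  1101 = D
  0000 = 0
  0100 = 4
  1000 = 8
= 0xD048


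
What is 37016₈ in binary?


Each octal digit → 3 binary bits:
  3 = 011
  7 = 111
  0 = 000
  1 = 001
  6 = 110
Concatenate: 011 111 000 001 110
= 011111000001110


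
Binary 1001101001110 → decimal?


Positional values:
Bit 1: 1 × 2^1 = 2
Bit 2: 1 × 2^2 = 4
Bit 3: 1 × 2^3 = 8
Bit 6: 1 × 2^6 = 64
Bit 8: 1 × 2^8 = 256
Bit 9: 1 × 2^9 = 512
Bit 12: 1 × 2^12 = 4096
Sum = 2 + 4 + 8 + 64 + 256 + 512 + 4096
= 4942


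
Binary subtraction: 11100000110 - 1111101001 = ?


Align and subtract column by column (LSB to MSB, borrowing when needed):
  11100000110
- 01111101001
  -----------
  col 0: (0 - 0 borrow-in) - 1 → borrow from next column: (0+2) - 1 = 1, borrow out 1
  col 1: (1 - 1 borrow-in) - 0 → 0 - 0 = 0, borrow out 0
  col 2: (1 - 0 borrow-in) - 0 → 1 - 0 = 1, borrow out 0
  col 3: (0 - 0 borrow-in) - 1 → borrow from next column: (0+2) - 1 = 1, borrow out 1
  col 4: (0 - 1 borrow-in) - 0 → borrow from next column: (-1+2) - 0 = 1, borrow out 1
  col 5: (0 - 1 borrow-in) - 1 → borrow from next column: (-1+2) - 1 = 0, borrow out 1
  col 6: (0 - 1 borrow-in) - 1 → borrow from next column: (-1+2) - 1 = 0, borrow out 1
  col 7: (0 - 1 borrow-in) - 1 → borrow from next column: (-1+2) - 1 = 0, borrow out 1
  col 8: (1 - 1 borrow-in) - 1 → borrow from next column: (0+2) - 1 = 1, borrow out 1
  col 9: (1 - 1 borrow-in) - 1 → borrow from next column: (0+2) - 1 = 1, borrow out 1
  col 10: (1 - 1 borrow-in) - 0 → 0 - 0 = 0, borrow out 0
Reading bits MSB→LSB: 01100011101
Strip leading zeros: 1100011101
= 1100011101


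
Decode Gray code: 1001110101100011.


Gray code: 1001110101100011
MSB stays the same: 1
Each subsequent bit = prev_binary XOR current_gray:
  B[1] = 1 XOR 0 = 1
  B[2] = 1 XOR 0 = 1
  B[3] = 1 XOR 1 = 0
  B[4] = 0 XOR 1 = 1
  B[5] = 1 XOR 1 = 0
  B[6] = 0 XOR 0 = 0
  B[7] = 0 XOR 1 = 1
  B[8] = 1 XOR 0 = 1
  B[9] = 1 XOR 1 = 0
  B[10] = 0 XOR 1 = 1
  B[11] = 1 XOR 0 = 1
  B[12] = 1 XOR 0 = 1
  B[13] = 1 XOR 0 = 1
  B[14] = 1 XOR 1 = 0
  B[15] = 0 XOR 1 = 1
= 1110100110111101 (59837 decimal)


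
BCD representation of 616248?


Each digit → 4-bit binary:
  6 → 0110
  1 → 0001
  6 → 0110
  2 → 0010
  4 → 0100
  8 → 1000
= 0110 0001 0110 0010 0100 1000


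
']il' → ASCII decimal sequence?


String: ']il'  (3 characters)
Per-character ASCII lookup:
  ']': special character: ']' = 93
  'i': lowercase starts at 97: 'i' = 97 + 8 = 105
  'l': lowercase starts at 97: 'l' = 97 + 11 = 108
= 93 105 108


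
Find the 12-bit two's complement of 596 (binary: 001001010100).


Original: 001001010100
Step 1 - Invert all bits: 110110101011
Step 2 - Add 1: 110110101011 + 1
= 110110101100 (represents -596)


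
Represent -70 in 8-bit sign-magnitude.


Sign bit: 1 (negative)
Magnitude: 70 = 1000110
= 11000110


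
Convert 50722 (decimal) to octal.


Divide by 8 repeatedly:
50722 ÷ 8 = 6340 remainder 2
6340 ÷ 8 = 792 remainder 4
792 ÷ 8 = 99 remainder 0
99 ÷ 8 = 12 remainder 3
12 ÷ 8 = 1 remainder 4
1 ÷ 8 = 0 remainder 1
Reading remainders bottom-up:
= 0o143042


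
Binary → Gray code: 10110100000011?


Binary: 10110100000011
Gray code: G = B XOR (B >> 1)
B >> 1 = 01011010000001
10110100000011 XOR 01011010000001:
  1 XOR 0 = 1
  0 XOR 1 = 1
  1 XOR 0 = 1
  1 XOR 1 = 0
  0 XOR 1 = 1
  1 XOR 0 = 1
  0 XOR 1 = 1
  0 XOR 0 = 0
  0 XOR 0 = 0
  0 XOR 0 = 0
  0 XOR 0 = 0
  0 XOR 0 = 0
  1 XOR 0 = 1
  1 XOR 1 = 0
= 11101110000010


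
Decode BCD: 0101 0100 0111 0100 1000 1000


Each 4-bit group → digit:
  0101 → 5
  0100 → 4
  0111 → 7
  0100 → 4
  1000 → 8
  1000 → 8
= 547488


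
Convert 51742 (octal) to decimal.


Positional values:
Position 0: 2 × 8^0 = 2
Position 1: 4 × 8^1 = 32
Position 2: 7 × 8^2 = 448
Position 3: 1 × 8^3 = 512
Position 4: 5 × 8^4 = 20480
Sum = 2 + 32 + 448 + 512 + 20480
= 21474


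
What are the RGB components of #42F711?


Hex: #42F711
R = 42₁₆ = 66
G = F7₁₆ = 247
B = 11₁₆ = 17
= RGB(66, 247, 17)


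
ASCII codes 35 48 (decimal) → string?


Codes (decimal): 35 48
Per-code ASCII lookup:
  35  (special character) → '#'
  48  (range 48-57: digits, 48 - 48 = 0) → '0'
= '#0'


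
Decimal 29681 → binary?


Divide by 2 repeatedly:
29681 ÷ 2 = 14840 remainder 1
14840 ÷ 2 = 7420 remainder 0
7420 ÷ 2 = 3710 remainder 0
3710 ÷ 2 = 1855 remainder 0
1855 ÷ 2 = 927 remainder 1
927 ÷ 2 = 463 remainder 1
463 ÷ 2 = 231 remainder 1
231 ÷ 2 = 115 remainder 1
115 ÷ 2 = 57 remainder 1
57 ÷ 2 = 28 remainder 1
28 ÷ 2 = 14 remainder 0
14 ÷ 2 = 7 remainder 0
7 ÷ 2 = 3 remainder 1
3 ÷ 2 = 1 remainder 1
1 ÷ 2 = 0 remainder 1
Reading remainders bottom-up:
= 111001111110001


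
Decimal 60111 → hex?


Divide by 16 repeatedly:
60111 ÷ 16 = 3756 remainder 15 (F)
3756 ÷ 16 = 234 remainder 12 (C)
234 ÷ 16 = 14 remainder 10 (A)
14 ÷ 16 = 0 remainder 14 (E)
Reading remainders bottom-up:
= 0xEACF


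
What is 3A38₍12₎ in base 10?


Positional values (base 12):
  8 × 12^0 = 8 × 1 = 8
  3 × 12^1 = 3 × 12 = 36
  A × 12^2 = 10 × 144 = 1440
  3 × 12^3 = 3 × 1728 = 5184
Sum = 8 + 36 + 1440 + 5184
= 6668


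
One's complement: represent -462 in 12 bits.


Original: 000111001110
Invert all bits:
  bit 0: 0 → 1
  bit 1: 0 → 1
  bit 2: 0 → 1
  bit 3: 1 → 0
  bit 4: 1 → 0
  bit 5: 1 → 0
  bit 6: 0 → 1
  bit 7: 0 → 1
  bit 8: 1 → 0
  bit 9: 1 → 0
  bit 10: 1 → 0
  bit 11: 0 → 1
= 111000110001


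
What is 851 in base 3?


Divide by 3 repeatedly:
851 ÷ 3 = 283 remainder 2
283 ÷ 3 = 94 remainder 1
94 ÷ 3 = 31 remainder 1
31 ÷ 3 = 10 remainder 1
10 ÷ 3 = 3 remainder 1
3 ÷ 3 = 1 remainder 0
1 ÷ 3 = 0 remainder 1
Reading remainders bottom-up:
= 1011112


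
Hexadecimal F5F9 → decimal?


Positional values:
Position 0: 9 × 16^0 = 9 × 1 = 9
Position 1: F × 16^1 = 15 × 16 = 240
Position 2: 5 × 16^2 = 5 × 256 = 1280
Position 3: F × 16^3 = 15 × 4096 = 61440
Sum = 9 + 240 + 1280 + 61440
= 62969


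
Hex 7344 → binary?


Each hex digit → 4 binary bits:
  7 = 0111
  3 = 0011
  4 = 0100
  4 = 0100
Concatenate: 0111 0011 0100 0100
= 0111001101000100


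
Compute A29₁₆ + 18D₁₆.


Align and add column by column (LSB to MSB, each column mod 16 with carry):
  0A29
+ 018D
  ----
  col 0: 9(9) + D(13) + 0 (carry in) = 22 → 6(6), carry out 1
  col 1: 2(2) + 8(8) + 1 (carry in) = 11 → B(11), carry out 0
  col 2: A(10) + 1(1) + 0 (carry in) = 11 → B(11), carry out 0
  col 3: 0(0) + 0(0) + 0 (carry in) = 0 → 0(0), carry out 0
Reading digits MSB→LSB: 0BB6
Strip leading zeros: BB6
= 0xBB6


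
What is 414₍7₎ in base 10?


Positional values (base 7):
  4 × 7^0 = 4 × 1 = 4
  1 × 7^1 = 1 × 7 = 7
  4 × 7^2 = 4 × 49 = 196
Sum = 4 + 7 + 196
= 207


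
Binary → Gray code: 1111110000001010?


Binary: 1111110000001010
Gray code: G = B XOR (B >> 1)
B >> 1 = 0111111000000101
1111110000001010 XOR 0111111000000101:
  1 XOR 0 = 1
  1 XOR 1 = 0
  1 XOR 1 = 0
  1 XOR 1 = 0
  1 XOR 1 = 0
  1 XOR 1 = 0
  0 XOR 1 = 1
  0 XOR 0 = 0
  0 XOR 0 = 0
  0 XOR 0 = 0
  0 XOR 0 = 0
  0 XOR 0 = 0
  1 XOR 0 = 1
  0 XOR 1 = 1
  1 XOR 0 = 1
  0 XOR 1 = 1
= 1000001000001111


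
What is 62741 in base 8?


Divide by 8 repeatedly:
62741 ÷ 8 = 7842 remainder 5
7842 ÷ 8 = 980 remainder 2
980 ÷ 8 = 122 remainder 4
122 ÷ 8 = 15 remainder 2
15 ÷ 8 = 1 remainder 7
1 ÷ 8 = 0 remainder 1
Reading remainders bottom-up:
= 0o172425


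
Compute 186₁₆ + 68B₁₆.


Align and add column by column (LSB to MSB, each column mod 16 with carry):
  0186
+ 068B
  ----
  col 0: 6(6) + B(11) + 0 (carry in) = 17 → 1(1), carry out 1
  col 1: 8(8) + 8(8) + 1 (carry in) = 17 → 1(1), carry out 1
  col 2: 1(1) + 6(6) + 1 (carry in) = 8 → 8(8), carry out 0
  col 3: 0(0) + 0(0) + 0 (carry in) = 0 → 0(0), carry out 0
Reading digits MSB→LSB: 0811
Strip leading zeros: 811
= 0x811


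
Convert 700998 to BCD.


Each digit → 4-bit binary:
  7 → 0111
  0 → 0000
  0 → 0000
  9 → 1001
  9 → 1001
  8 → 1000
= 0111 0000 0000 1001 1001 1000


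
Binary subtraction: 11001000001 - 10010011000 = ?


Align and subtract column by column (LSB to MSB, borrowing when needed):
  11001000001
- 10010011000
  -----------
  col 0: (1 - 0 borrow-in) - 0 → 1 - 0 = 1, borrow out 0
  col 1: (0 - 0 borrow-in) - 0 → 0 - 0 = 0, borrow out 0
  col 2: (0 - 0 borrow-in) - 0 → 0 - 0 = 0, borrow out 0
  col 3: (0 - 0 borrow-in) - 1 → borrow from next column: (0+2) - 1 = 1, borrow out 1
  col 4: (0 - 1 borrow-in) - 1 → borrow from next column: (-1+2) - 1 = 0, borrow out 1
  col 5: (0 - 1 borrow-in) - 0 → borrow from next column: (-1+2) - 0 = 1, borrow out 1
  col 6: (1 - 1 borrow-in) - 0 → 0 - 0 = 0, borrow out 0
  col 7: (0 - 0 borrow-in) - 1 → borrow from next column: (0+2) - 1 = 1, borrow out 1
  col 8: (0 - 1 borrow-in) - 0 → borrow from next column: (-1+2) - 0 = 1, borrow out 1
  col 9: (1 - 1 borrow-in) - 0 → 0 - 0 = 0, borrow out 0
  col 10: (1 - 0 borrow-in) - 1 → 1 - 1 = 0, borrow out 0
Reading bits MSB→LSB: 00110101001
Strip leading zeros: 110101001
= 110101001
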